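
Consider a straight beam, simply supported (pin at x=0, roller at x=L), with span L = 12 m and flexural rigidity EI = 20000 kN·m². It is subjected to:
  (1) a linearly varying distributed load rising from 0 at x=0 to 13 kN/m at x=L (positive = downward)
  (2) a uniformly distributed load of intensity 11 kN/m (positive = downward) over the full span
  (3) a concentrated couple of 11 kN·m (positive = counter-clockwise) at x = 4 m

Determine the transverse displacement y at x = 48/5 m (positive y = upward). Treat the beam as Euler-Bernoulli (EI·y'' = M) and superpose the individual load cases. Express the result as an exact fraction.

Load 1 — triangular load w₀=13 kN/m (0→w₀ over full span):
  y_1 = -w₀x(7L⁴-10L²x²+3x⁴)/(360LEI) = -13·(48/5)·(7·12⁴-10·12²·(48/5)²+3·(48/5)⁴)/(360·12·20000) = -534924/9765625 m
Load 2 — uniform load w=11 kN/m over full span:
  y_2 = -wx(L³-2Lx²+x³)/(24EI) = -11·(48/5)·(12³-2·12·(48/5)²+(48/5)³)/(24·20000) = -34452/390625 m
Load 3 — applied couple M₀=11 kN·m at a=4 m (b=L-a=8):
  y_3 = (M₀x³/(6L)-M₀(x-a)²/2+C₁x)/EI  [x>a] with C₁=M₀(3b²-L²)/(6L)=22/3 = (11·(48/5)³/(6·12)-11·((48/5)-4)²/2+(22/3)·(48/5))/20000 = 517/312500 m
Superposition: y = Σ y_i = -5520271/39062500 m ≈ -0.141319 m

y(48/5) = -5520271/39062500 m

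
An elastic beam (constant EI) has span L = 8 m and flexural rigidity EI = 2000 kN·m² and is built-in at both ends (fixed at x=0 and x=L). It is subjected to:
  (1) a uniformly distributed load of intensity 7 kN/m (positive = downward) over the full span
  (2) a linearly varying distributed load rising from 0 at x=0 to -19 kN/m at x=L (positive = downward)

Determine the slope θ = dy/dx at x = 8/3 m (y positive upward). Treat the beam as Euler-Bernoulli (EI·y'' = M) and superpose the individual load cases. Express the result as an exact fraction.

Load 1 — uniform load w=7 kN/m over full span:
  θ_1 = -wx(L-x)(L-2x)/(12EI) = -7·(8/3)·(8-(8/3))·(8-2·(8/3))/(12·2000) = -112/10125 rad
Load 2 — triangular load w₀=-19 kN/m (0→w₀ over full span):
  θ_2 = -w₀(2x(L-x)(L-2x)(x+2L)+x²(L-x)²)/(120LEI) = -(-19)·(2·(8/3)·(8-(8/3))·(8-2·(8/3))·((8/3)+2·8)+(8/3)²·(8-(8/3))²)/(120·8·2000) = 2432/151875 rad
Superposition: θ = Σ θ_i = 752/151875 rad ≈ 0.004951 rad

θ(8/3) = 752/151875 rad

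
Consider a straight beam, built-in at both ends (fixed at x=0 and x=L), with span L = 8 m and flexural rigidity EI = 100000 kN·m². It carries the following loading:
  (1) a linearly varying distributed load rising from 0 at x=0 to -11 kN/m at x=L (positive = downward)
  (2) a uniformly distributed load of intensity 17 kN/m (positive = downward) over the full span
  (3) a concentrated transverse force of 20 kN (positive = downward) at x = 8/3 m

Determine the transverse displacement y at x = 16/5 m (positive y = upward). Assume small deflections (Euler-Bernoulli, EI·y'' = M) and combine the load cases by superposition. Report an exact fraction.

Load 1 — triangular load w₀=-11 kN/m (0→w₀ over full span):
  y_1 = -w₀x²(L-x)²(x+2L)/(120LEI) = -(-11)·(16/5)²·(8-(16/5))²·((16/5)+2·8)/(120·8·100000) = 25344/48828125 m
Load 2 — uniform load w=17 kN/m over full span:
  y_2 = -wx²(L-x)²/(24EI) = -17·(16/5)²·(8-(16/5))²/(24·100000) = -3264/1953125 m
Load 3 — point force P=20 kN at a=8/3 m (b=L-a=16/3):
  y_3 = -Pa²(L-x)²(3bL-(3b+a)(L-x))/(6L³EI)  [x>a] = -20·(8/3)²·(8-(16/5))²·(3·(16/3)·8-(3·(16/3)+(8/3))·(8-(16/5)))/(6·8³·100000) = -32/78125 m
Superposition: y = Σ y_i = -76256/48828125 m ≈ -0.001562 m

y(16/5) = -76256/48828125 m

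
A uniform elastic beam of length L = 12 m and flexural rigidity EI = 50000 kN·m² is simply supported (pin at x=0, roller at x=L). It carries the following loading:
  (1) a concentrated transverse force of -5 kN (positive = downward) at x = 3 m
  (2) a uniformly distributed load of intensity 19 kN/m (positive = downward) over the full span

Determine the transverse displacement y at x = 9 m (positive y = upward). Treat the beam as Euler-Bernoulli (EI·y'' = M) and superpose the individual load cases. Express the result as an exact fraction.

y(9) = -28611/400000 m

Load 1 — point force P=-5 kN at a=3 m (b=L-a=9):
  y_1 = -Pa(L-x)(2Lx-a²-x²)/(6LEI)  [x>a] = -(-5)·3·(12-9)·(2·12·9-3²-9²)/(6·12·50000) = 63/40000 m
Load 2 — uniform load w=19 kN/m over full span:
  y_2 = -wx(L³-2Lx²+x³)/(24EI) = -19·9·(12³-2·12·9²+9³)/(24·50000) = -29241/400000 m
Superposition: y = Σ y_i = -28611/400000 m ≈ -0.071527 m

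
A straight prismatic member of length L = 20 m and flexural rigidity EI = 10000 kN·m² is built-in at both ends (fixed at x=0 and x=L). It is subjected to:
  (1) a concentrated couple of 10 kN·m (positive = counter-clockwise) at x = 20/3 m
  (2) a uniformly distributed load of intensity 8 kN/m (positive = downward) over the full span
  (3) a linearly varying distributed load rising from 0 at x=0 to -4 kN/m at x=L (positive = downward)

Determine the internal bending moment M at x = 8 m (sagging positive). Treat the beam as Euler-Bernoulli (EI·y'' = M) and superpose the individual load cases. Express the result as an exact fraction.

M(8) = 1306/15 kN·m

Load 1 — applied couple M₀=10 kN·m at a=20/3 m (b=L-a=40/3):
  M_1 = R_Ax - M_A - M₀  [x>a] with R_A=2/3, M_A=0 = (2/3)·8 - 0 - 10 = -14/3 kN·m
Load 2 — uniform load w=8 kN/m over full span:
  M_2 = wLx/2 - wL²/12 - wx²/2 = 8·20·8/2 - 8·20²/12 - 8·8²/2 = 352/3 kN·m
Load 3 — triangular load w₀=-4 kN/m (0→w₀ over full span):
  M_3 = 3w₀Lx/20 - w₀L²/30 - w₀x³/(6L) = 3·(-4)·20·8/20 - (-4)·20²/30 - (-4)·8³/(6·20) = -128/5 kN·m
Superposition: M = Σ M_i = 1306/15 kN·m ≈ 87.066667 kN·m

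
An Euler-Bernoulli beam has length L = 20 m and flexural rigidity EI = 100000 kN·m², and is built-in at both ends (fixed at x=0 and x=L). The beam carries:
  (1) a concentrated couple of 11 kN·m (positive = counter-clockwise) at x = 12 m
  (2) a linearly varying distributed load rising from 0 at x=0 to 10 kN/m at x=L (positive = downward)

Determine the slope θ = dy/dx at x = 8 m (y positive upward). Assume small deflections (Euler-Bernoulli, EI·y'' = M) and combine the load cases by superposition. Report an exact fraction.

Load 1 — applied couple M₀=11 kN·m at a=12 m (b=L-a=8):
  θ_1 = (R_Ax²/2 - M_Ax)/EI  [x≤a] with R_A=99/125, M_A=88/25 = ((99/125)·8²/2 - (88/25)·8)/100000 = -11/390625 rad
Load 2 — triangular load w₀=10 kN/m (0→w₀ over full span):
  θ_2 = -w₀(2x(L-x)(L-2x)(x+2L)+x²(L-x)²)/(120LEI) = -10·(2·8·(20-8)·(20-2·8)·(8+2·20)+8²·(20-8)²)/(120·20·100000) = -6/3125 rad
Superposition: θ = Σ θ_i = -761/390625 rad ≈ -0.001948 rad

θ(8) = -761/390625 rad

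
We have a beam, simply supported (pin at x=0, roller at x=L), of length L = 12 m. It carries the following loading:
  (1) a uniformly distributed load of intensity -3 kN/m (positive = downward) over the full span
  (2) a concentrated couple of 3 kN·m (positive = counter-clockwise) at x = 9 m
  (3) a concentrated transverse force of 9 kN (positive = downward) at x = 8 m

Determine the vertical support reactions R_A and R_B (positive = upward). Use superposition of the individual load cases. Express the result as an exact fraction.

Load 1 — uniform load w=-3 kN/m over full span:
  R_A = wL/2 = (-3)·12/2 = -18 kN
  R_B = wL/2 = (-3)·12/2 = -18 kN
Load 2 — applied couple M₀=3 kN·m at a=9 m (b=L-a=3):
  R_A = M₀/L = 3/12 = 1/4 kN
  R_B = -M₀/L = -3/12 = -1/4 kN
Load 3 — point force P=9 kN at a=8 m (b=L-a=4):
  R_A = Pb/L = 9·4/12 = 3 kN
  R_B = Pa/L = 9·8/12 = 6 kN
Superposition: R_A = -59/4 kN, R_B = -49/4 kN

R_A = -59/4 kN, R_B = -49/4 kN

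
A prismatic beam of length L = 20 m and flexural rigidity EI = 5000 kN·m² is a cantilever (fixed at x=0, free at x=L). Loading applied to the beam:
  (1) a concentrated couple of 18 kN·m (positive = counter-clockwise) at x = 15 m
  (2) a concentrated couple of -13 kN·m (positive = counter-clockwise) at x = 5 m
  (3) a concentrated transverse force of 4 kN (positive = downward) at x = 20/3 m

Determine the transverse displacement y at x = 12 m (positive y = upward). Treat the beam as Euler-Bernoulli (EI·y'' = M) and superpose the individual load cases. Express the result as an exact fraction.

y(12) = -30883/810000 m

Load 1 — applied couple M₀=18 kN·m at a=15 m (b=L-a=5):
  y_1 = M₀x²/(2EI)  [x≤a] = 18·12²/(2·5000) = 162/625 m
Load 2 — applied couple M₀=-13 kN·m at a=5 m (b=L-a=15):
  y_2 = M₀a(2x-a)/(2EI)  [x>a] = (-13)·5·(2·12-5)/(2·5000) = -247/2000 m
Load 3 — point force P=4 kN at a=20/3 m (b=L-a=40/3):
  y_3 = -Pa²(3x-a)/(6EI)  [x>a] = -4·(20/3)²·(3·12-(20/3))/(6·5000) = -352/2025 m
Superposition: y = Σ y_i = -30883/810000 m ≈ -0.038127 m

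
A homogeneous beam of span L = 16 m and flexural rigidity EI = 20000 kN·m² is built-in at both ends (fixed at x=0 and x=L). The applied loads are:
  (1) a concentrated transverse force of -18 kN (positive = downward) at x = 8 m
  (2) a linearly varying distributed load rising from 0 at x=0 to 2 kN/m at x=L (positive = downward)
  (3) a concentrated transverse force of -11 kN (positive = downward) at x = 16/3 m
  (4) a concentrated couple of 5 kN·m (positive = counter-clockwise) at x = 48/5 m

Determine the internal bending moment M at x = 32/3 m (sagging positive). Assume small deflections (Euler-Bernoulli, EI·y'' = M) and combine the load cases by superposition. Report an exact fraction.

M(32/3) = -577/81 kN·m

Load 1 — point force P=-18 kN at a=8 m (b=L-a=8):
  M_1 = Pa²(a+3b)(L-x)/L³ - Pa²b/L²  [x>a] = (-18)·8²·(8+3·8)·(16-(32/3))/16³ - (-18)·8²·8/16² = -12 kN·m
Load 2 — triangular load w₀=2 kN/m (0→w₀ over full span):
  M_2 = 3w₀Lx/20 - w₀L²/30 - w₀x³/(6L) = 3·2·16·(32/3)/20 - 2·16²/30 - 2·(32/3)³/(6·16) = 3584/405 kN·m
Load 3 — point force P=-11 kN at a=16/3 m (b=L-a=32/3):
  M_3 = Pa²(a+3b)(L-x)/L³ - Pa²b/L²  [x>a] = (-11)·(16/3)²·((16/3)+3·(32/3))·(16-(32/3))/16³ - (-11)·(16/3)²·(32/3)/16² = -176/81 kN·m
Load 4 — applied couple M₀=5 kN·m at a=48/5 m (b=L-a=32/5):
  M_4 = R_Ax - M_A - M₀  [x>a] with R_A=9/20, M_A=8/5 = (9/20)·(32/3) - (8/5) - 5 = -9/5 kN·m
Superposition: M = Σ M_i = -577/81 kN·m ≈ -7.123457 kN·m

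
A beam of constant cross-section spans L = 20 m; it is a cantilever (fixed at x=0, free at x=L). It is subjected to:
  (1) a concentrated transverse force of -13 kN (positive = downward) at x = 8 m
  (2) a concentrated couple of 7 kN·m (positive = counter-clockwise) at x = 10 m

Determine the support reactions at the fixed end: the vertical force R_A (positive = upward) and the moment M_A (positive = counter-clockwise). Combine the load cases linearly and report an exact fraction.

Load 1 — point force P=-13 kN at a=8 m (b=L-a=12):
  R_A = P = (-13) = -13 kN
  M_A = Pa = (-13)·8 = -104 kN·m
Load 2 — applied couple M₀=7 kN·m at a=10 m (b=L-a=10):
  R_A = 0 kN
  M_A = -M₀ = -7 kN·m
Superposition: R_A = -13 kN, M_A = -111 kN·m

R_A = -13 kN, M_A = -111 kN·m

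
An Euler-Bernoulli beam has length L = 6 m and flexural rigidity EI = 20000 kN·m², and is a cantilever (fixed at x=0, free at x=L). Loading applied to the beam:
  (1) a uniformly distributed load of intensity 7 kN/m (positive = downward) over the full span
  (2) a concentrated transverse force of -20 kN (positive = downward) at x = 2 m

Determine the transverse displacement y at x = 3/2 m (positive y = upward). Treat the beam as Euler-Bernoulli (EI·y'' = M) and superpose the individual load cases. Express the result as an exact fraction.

Load 1 — uniform load w=7 kN/m over full span:
  y_1 = -wx²(x²-4Lx+6L²)/(24EI) = -7·(3/2)²·((3/2)²-4·6·(3/2)+6·6²)/(24·20000) = -15309/2560000 m
Load 2 — point force P=-20 kN at a=2 m (b=L-a=4):
  y_2 = -Px²(3a-x)/(6EI)  [x≤a] = -(-20)·(3/2)²·(3·2-(3/2))/(6·20000) = 27/16000 m
Superposition: y = Σ y_i = -10989/2560000 m ≈ -0.004293 m

y(3/2) = -10989/2560000 m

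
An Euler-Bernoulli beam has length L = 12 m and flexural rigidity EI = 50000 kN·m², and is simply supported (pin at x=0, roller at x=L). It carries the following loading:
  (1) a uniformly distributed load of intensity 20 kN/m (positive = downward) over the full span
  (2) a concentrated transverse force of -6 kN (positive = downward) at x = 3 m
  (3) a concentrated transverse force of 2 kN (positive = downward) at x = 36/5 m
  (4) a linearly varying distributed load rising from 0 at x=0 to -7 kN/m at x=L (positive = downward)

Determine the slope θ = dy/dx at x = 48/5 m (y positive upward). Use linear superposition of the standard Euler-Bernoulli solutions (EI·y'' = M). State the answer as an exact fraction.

θ(48/5) = 2306361/125000000 rad

Load 1 — uniform load w=20 kN/m over full span:
  θ_1 = -w(L³-6Lx²+4x³)/(24EI) = -20·(12³-6·12·(48/5)²+4·(48/5)³)/(24·50000) = 1782/78125 rad
Load 2 — point force P=-6 kN at a=3 m (b=L-a=9):
  θ_2 = -Pa(2L²-6Lx+3x²+a²)/(6LEI)  [x>a] = -(-6)·3·(2·12²-6·12·(48/5)+3·(48/5)²+3²)/(6·12·50000) = -2943/5000000 rad
Load 3 — point force P=2 kN at a=36/5 m (b=L-a=24/5):
  θ_3 = -Pa(2L²-6Lx+3x²+a²)/(6LEI)  [x>a] = -2·(36/5)·(2·12²-6·12·(48/5)+3·(48/5)²+(36/5)²)/(6·12·50000) = 117/390625 rad
Load 4 — triangular load w₀=-7 kN/m (0→w₀ over full span):
  θ_4 = -w₀(7L⁴-30L²x²+15x⁴)/(360LEI) = -(-7)·(7·12⁴-30·12²·(48/5)²+15·(48/5)⁴)/(360·12·50000) = -15897/3906250 rad
Superposition: θ = Σ θ_i = 2306361/125000000 rad ≈ 0.018451 rad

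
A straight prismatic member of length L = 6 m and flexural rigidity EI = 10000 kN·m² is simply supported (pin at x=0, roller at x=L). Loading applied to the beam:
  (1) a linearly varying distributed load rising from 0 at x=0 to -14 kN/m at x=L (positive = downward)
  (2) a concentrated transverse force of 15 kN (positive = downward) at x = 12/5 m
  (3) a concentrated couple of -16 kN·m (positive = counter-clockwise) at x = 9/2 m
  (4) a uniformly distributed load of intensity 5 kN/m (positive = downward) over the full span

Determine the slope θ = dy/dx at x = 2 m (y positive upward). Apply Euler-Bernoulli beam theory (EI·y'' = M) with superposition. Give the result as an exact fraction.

θ(2) = 101/562500 rad

Load 1 — triangular load w₀=-14 kN/m (0→w₀ over full span):
  θ_1 = -w₀(7L⁴-30L²x²+15x⁴)/(360LEI) = -(-14)·(7·6⁴-30·6²·2²+15·2⁴)/(360·6·10000) = 91/28125 rad
Load 2 — point force P=15 kN at a=12/5 m (b=L-a=18/5):
  θ_2 = -Pb(L²-b²-3x²)/(6LEI)  [x≤a] = -15·(18/5)·(6²-(18/5)²-3·2²)/(6·6·10000) = -207/125000 rad
Load 3 — applied couple M₀=-16 kN·m at a=9/2 m (b=L-a=3/2):
  θ_3 = (M₀x²/(2L)+C₁)/EI  [x≤a] with C₁=M₀(3b²-L²)/(6L)=13 = ((-16)·2²/(2·6)+13)/10000 = 23/30000 rad
Load 4 — uniform load w=5 kN/m over full span:
  θ_4 = -w(L³-6Lx²+4x³)/(24EI) = -5·(6³-6·6·2²+4·2³)/(24·10000) = -13/6000 rad
Superposition: θ = Σ θ_i = 101/562500 rad ≈ 0.000180 rad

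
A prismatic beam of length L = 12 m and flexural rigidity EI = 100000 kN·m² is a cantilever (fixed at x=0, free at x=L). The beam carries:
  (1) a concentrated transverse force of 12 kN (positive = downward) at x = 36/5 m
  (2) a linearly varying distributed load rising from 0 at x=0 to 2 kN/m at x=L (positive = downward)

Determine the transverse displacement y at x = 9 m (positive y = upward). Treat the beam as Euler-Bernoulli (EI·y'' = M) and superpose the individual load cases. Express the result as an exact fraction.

Load 1 — point force P=12 kN at a=36/5 m (b=L-a=24/5):
  y_1 = -Pa²(3x-a)/(6EI)  [x>a] = -12·(36/5)²·(3·9-(36/5))/(6·100000) = -8019/390625 m
Load 2 — triangular load w₀=2 kN/m (0→w₀ over full span):
  y_2 = (w₀Lx³/12-w₀L²x²/6-w₀x⁵/(120L))/EI = (2·12·9³/12-2·12²·9²/6-2·9⁵/(120·12))/100000 = -200961/8000000 m
Superposition: y = Σ y_i = -9129753/200000000 m ≈ -0.045649 m

y(9) = -9129753/200000000 m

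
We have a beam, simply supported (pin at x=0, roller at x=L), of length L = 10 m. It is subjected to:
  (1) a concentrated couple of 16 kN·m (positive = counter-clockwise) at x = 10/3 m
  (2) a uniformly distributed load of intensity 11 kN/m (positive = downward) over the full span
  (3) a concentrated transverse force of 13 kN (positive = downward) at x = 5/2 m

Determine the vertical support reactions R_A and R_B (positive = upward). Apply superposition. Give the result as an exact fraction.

Load 1 — applied couple M₀=16 kN·m at a=10/3 m (b=L-a=20/3):
  R_A = M₀/L = 16/10 = 8/5 kN
  R_B = -M₀/L = -16/10 = -8/5 kN
Load 2 — uniform load w=11 kN/m over full span:
  R_A = wL/2 = 11·10/2 = 55 kN
  R_B = wL/2 = 11·10/2 = 55 kN
Load 3 — point force P=13 kN at a=5/2 m (b=L-a=15/2):
  R_A = Pb/L = 13·(15/2)/10 = 39/4 kN
  R_B = Pa/L = 13·(5/2)/10 = 13/4 kN
Superposition: R_A = 1327/20 kN, R_B = 1133/20 kN

R_A = 1327/20 kN, R_B = 1133/20 kN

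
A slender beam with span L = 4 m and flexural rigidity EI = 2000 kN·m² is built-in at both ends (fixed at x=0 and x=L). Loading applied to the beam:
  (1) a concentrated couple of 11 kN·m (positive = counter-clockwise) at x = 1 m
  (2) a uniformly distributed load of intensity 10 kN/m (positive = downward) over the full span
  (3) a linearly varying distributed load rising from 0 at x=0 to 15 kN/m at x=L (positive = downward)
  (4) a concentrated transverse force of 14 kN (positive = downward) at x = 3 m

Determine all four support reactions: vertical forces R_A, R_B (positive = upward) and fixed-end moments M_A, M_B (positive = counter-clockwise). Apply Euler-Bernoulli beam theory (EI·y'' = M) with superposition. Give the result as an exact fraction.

Load 1 — applied couple M₀=11 kN·m at a=1 m (b=L-a=3):
  R_A = 6M₀ab/L³ = 6·11·1·3/4³ = 99/32 kN
  M_A = M₀b(2a-b)/L² = 11·3·(2·1-3)/4² = -33/16 kN·m
  R_B = -6M₀ab/L³ = -6·11·1·3/4³ = -99/32 kN
  M_B = M₀a(2b-a)/L² = 11·1·(2·3-1)/4² = 55/16 kN·m
Load 2 — uniform load w=10 kN/m over full span:
  R_A = wL/2 = 10·4/2 = 20 kN
  M_A = wL²/12 = 10·4²/12 = 40/3 kN·m
  R_B = wL/2 = 10·4/2 = 20 kN
  M_B = -wL²/12 = -10·4²/12 = -40/3 kN·m
Load 3 — triangular load w₀=15 kN/m (0→w₀ over full span):
  R_A = 3w₀L/20 = 3·15·4/20 = 9 kN
  M_A = w₀L²/30 = 15·4²/30 = 8 kN·m
  R_B = 7w₀L/20 = 7·15·4/20 = 21 kN
  M_B = -w₀L²/20 = -15·4²/20 = -12 kN·m
Load 4 — point force P=14 kN at a=3 m (b=L-a=1):
  R_A = Pb²(3a+b)/L³ = 14·1²·(3·3+1)/4³ = 35/16 kN
  M_A = Pab²/L² = 14·3·1²/4² = 21/8 kN·m
  R_B = Pa²(a+3b)/L³ = 14·3²·(3+3·1)/4³ = 189/16 kN
  M_B = -Pa²b/L² = -14·3²·1/4² = -63/8 kN·m
Superposition: R_A = 1097/32 kN, M_A = 1051/48 kN·m, R_B = 1591/32 kN, M_B = -1429/48 kN·m

R_A = 1097/32 kN, M_A = 1051/48 kN·m, R_B = 1591/32 kN, M_B = -1429/48 kN·m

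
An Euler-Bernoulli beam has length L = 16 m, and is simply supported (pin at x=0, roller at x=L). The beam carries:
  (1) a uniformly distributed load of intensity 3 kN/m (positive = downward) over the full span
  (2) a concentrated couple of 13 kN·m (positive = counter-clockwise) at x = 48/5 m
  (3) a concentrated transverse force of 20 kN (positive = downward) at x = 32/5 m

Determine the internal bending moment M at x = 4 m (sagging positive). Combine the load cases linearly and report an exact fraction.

M(4) = 493/4 kN·m

Load 1 — uniform load w=3 kN/m over full span:
  M_1 = wx(L-x)/2 = 3·4·(16-4)/2 = 72 kN·m
Load 2 — applied couple M₀=13 kN·m at a=48/5 m (b=L-a=32/5):
  M_2 = M₀x/L  [x≤a] = 13·4/16 = 13/4 kN·m
Load 3 — point force P=20 kN at a=32/5 m (b=L-a=48/5):
  M_3 = Pbx/L  [x≤a] = 20·(48/5)·4/16 = 48 kN·m
Superposition: M = Σ M_i = 493/4 kN·m ≈ 123.250000 kN·m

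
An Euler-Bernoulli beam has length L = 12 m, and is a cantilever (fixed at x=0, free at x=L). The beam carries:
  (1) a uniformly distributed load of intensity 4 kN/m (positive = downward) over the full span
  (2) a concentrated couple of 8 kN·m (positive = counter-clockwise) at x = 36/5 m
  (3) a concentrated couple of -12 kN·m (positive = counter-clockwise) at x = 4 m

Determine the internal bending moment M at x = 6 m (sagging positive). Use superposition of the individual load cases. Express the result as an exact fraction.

Load 1 — uniform load w=4 kN/m over full span:
  M_1 = -w(L-x)²/2 = -4·(12-6)²/2 = -72 kN·m
Load 2 — applied couple M₀=8 kN·m at a=36/5 m (b=L-a=24/5):
  M_2 = M₀  [x≤a] = 8 = 8 kN·m
Load 3 — applied couple M₀=-12 kN·m at a=4 m (b=L-a=8):
  M_3 = 0  [x>a] = 0 kN·m
Superposition: M = Σ M_i = -64 kN·m ≈ -64.000000 kN·m

M(6) = -64 kN·m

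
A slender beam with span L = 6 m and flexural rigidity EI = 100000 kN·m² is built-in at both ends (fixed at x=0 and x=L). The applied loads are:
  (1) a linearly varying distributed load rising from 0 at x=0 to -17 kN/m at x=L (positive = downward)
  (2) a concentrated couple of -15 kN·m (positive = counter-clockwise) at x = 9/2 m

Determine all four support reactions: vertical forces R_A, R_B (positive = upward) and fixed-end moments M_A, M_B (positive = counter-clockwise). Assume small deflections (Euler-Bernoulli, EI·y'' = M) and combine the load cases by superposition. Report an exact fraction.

R_A = -1449/80 kN, M_A = -2007/80 kN·m, R_B = -2631/80 kN, M_B = 2673/80 kN·m

Load 1 — triangular load w₀=-17 kN/m (0→w₀ over full span):
  R_A = 3w₀L/20 = 3·(-17)·6/20 = -153/10 kN
  M_A = w₀L²/30 = (-17)·6²/30 = -102/5 kN·m
  R_B = 7w₀L/20 = 7·(-17)·6/20 = -357/10 kN
  M_B = -w₀L²/20 = -(-17)·6²/20 = 153/5 kN·m
Load 2 — applied couple M₀=-15 kN·m at a=9/2 m (b=L-a=3/2):
  R_A = 6M₀ab/L³ = 6·(-15)·(9/2)·(3/2)/6³ = -45/16 kN
  M_A = M₀b(2a-b)/L² = (-15)·(3/2)·(2·(9/2)-(3/2))/6² = -75/16 kN·m
  R_B = -6M₀ab/L³ = -6·(-15)·(9/2)·(3/2)/6³ = 45/16 kN
  M_B = M₀a(2b-a)/L² = (-15)·(9/2)·(2·(3/2)-(9/2))/6² = 45/16 kN·m
Superposition: R_A = -1449/80 kN, M_A = -2007/80 kN·m, R_B = -2631/80 kN, M_B = 2673/80 kN·m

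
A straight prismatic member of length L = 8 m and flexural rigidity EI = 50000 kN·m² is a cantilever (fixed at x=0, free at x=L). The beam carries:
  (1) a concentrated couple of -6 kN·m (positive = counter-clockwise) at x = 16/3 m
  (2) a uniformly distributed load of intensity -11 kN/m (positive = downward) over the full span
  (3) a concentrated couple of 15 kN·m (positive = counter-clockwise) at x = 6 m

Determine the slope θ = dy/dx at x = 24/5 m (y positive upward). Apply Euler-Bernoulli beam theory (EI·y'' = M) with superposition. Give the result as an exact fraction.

θ(24/5) = 14403/781250 rad

Load 1 — applied couple M₀=-6 kN·m at a=16/3 m (b=L-a=8/3):
  θ_1 = M₀x/EI  [x≤a] = (-6)·(24/5)/50000 = -9/15625 rad
Load 2 — uniform load w=-11 kN/m over full span:
  θ_2 = -wx(x²-3Lx+3L²)/(6EI) = -(-11)·(24/5)·((24/5)²-3·8·(24/5)+3·8²)/(6·50000) = 6864/390625 rad
Load 3 — applied couple M₀=15 kN·m at a=6 m (b=L-a=2):
  θ_3 = M₀x/EI  [x≤a] = 15·(24/5)/50000 = 9/6250 rad
Superposition: θ = Σ θ_i = 14403/781250 rad ≈ 0.018436 rad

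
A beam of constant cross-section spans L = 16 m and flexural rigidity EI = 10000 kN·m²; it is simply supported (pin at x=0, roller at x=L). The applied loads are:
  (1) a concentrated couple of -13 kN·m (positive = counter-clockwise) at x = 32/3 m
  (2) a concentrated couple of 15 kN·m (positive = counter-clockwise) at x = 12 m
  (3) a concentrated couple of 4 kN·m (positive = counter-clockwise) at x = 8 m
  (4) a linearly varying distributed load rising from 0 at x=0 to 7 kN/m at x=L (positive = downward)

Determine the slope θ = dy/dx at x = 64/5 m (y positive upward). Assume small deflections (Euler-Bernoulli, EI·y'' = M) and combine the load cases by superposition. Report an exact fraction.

Load 1 — applied couple M₀=-13 kN·m at a=32/3 m (b=L-a=16/3):
  θ_1 = (M₀x²/(2L)-M₀(x-a)+C₁)/EI  [x>a] with C₁=M₀(3b²-L²)/(6L)=208/9 = ((-13)·(64/5)²/(2·16)-(-13)·((64/5)-(32/3))+(208/9))/10000 = -221/140625 rad
Load 2 — applied couple M₀=15 kN·m at a=12 m (b=L-a=4):
  θ_2 = (M₀x²/(2L)-M₀(x-a)+C₁)/EI  [x>a] with C₁=M₀(3b²-L²)/(6L)=-65/2 = (15·(64/5)²/(2·16)-15·((64/5)-12)+(-65/2))/10000 = 323/100000 rad
Load 3 — applied couple M₀=4 kN·m at a=8 m (b=L-a=8):
  θ_3 = (M₀x²/(2L)-M₀(x-a)+C₁)/EI  [x>a] with C₁=M₀(3b²-L²)/(6L)=-8/3 = (4·(64/5)²/(2·16)-4·((64/5)-8)+(-8/3))/10000 = -13/93750 rad
Load 4 — triangular load w₀=7 kN/m (0→w₀ over full span):
  θ_4 = -w₀(7L⁴-30L²x²+15x⁴)/(360LEI) = -7·(7·16⁴-30·16²·(64/5)²+15·(64/5)⁴)/(360·16·10000) = 169568/3515625 rad
Superposition: θ = Σ θ_i = 1865717/37500000 rad ≈ 0.049752 rad

θ(64/5) = 1865717/37500000 rad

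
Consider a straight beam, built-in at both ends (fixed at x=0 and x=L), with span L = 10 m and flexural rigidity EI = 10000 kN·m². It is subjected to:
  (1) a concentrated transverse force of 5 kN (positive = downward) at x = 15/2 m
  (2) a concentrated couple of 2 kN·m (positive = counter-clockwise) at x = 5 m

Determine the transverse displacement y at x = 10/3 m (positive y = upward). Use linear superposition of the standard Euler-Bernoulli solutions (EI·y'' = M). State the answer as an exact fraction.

y(10/3) = -473/518400 m

Load 1 — point force P=5 kN at a=15/2 m (b=L-a=5/2):
  y_1 = -Pb²x²(3aL-(3a+b)x)/(6L³EI)  [x≤a] = -5·(5/2)²·(10/3)²·(3·(15/2)·10-(3·(15/2)+(5/2))·(10/3))/(6·10³·10000) = -17/20736 m
Load 2 — applied couple M₀=2 kN·m at a=5 m (b=L-a=5):
  y_2 = (R_Ax³/6 - M_Ax²/2)/EI  [x≤a] with R_A=3/10, M_A=1/2 = ((3/10)·(10/3)³/6 - (1/2)·(10/3)²/2)/10000 = -1/10800 m
Superposition: y = Σ y_i = -473/518400 m ≈ -0.000912 m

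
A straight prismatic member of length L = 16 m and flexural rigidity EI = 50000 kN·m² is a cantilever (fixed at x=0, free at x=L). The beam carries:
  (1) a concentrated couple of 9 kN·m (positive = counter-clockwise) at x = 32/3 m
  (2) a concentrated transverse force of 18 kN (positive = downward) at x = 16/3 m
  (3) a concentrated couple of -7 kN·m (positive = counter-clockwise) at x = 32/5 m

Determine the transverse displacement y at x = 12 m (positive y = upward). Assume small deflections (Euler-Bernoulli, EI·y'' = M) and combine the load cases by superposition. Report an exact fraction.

y(12) = -33344/703125 m

Load 1 — applied couple M₀=9 kN·m at a=32/3 m (b=L-a=16/3):
  y_1 = M₀a(2x-a)/(2EI)  [x>a] = 9·(32/3)·(2·12-(32/3))/(2·50000) = 8/625 m
Load 2 — point force P=18 kN at a=16/3 m (b=L-a=32/3):
  y_2 = -Pa²(3x-a)/(6EI)  [x>a] = -18·(16/3)²·(3·12-(16/3))/(6·50000) = -1472/28125 m
Load 3 — applied couple M₀=-7 kN·m at a=32/5 m (b=L-a=48/5):
  y_3 = M₀a(2x-a)/(2EI)  [x>a] = (-7)·(32/5)·(2·12-(32/5))/(2·50000) = -616/78125 m
Superposition: y = Σ y_i = -33344/703125 m ≈ -0.047423 m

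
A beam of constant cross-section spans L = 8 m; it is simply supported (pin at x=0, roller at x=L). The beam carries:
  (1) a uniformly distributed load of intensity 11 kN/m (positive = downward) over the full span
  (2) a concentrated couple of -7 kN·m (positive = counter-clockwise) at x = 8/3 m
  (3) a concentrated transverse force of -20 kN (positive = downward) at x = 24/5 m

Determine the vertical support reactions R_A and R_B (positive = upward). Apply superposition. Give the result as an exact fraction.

R_A = 281/8 kN, R_B = 263/8 kN

Load 1 — uniform load w=11 kN/m over full span:
  R_A = wL/2 = 11·8/2 = 44 kN
  R_B = wL/2 = 11·8/2 = 44 kN
Load 2 — applied couple M₀=-7 kN·m at a=8/3 m (b=L-a=16/3):
  R_A = M₀/L = (-7)/8 = -7/8 kN
  R_B = -M₀/L = -(-7)/8 = 7/8 kN
Load 3 — point force P=-20 kN at a=24/5 m (b=L-a=16/5):
  R_A = Pb/L = (-20)·(16/5)/8 = -8 kN
  R_B = Pa/L = (-20)·(24/5)/8 = -12 kN
Superposition: R_A = 281/8 kN, R_B = 263/8 kN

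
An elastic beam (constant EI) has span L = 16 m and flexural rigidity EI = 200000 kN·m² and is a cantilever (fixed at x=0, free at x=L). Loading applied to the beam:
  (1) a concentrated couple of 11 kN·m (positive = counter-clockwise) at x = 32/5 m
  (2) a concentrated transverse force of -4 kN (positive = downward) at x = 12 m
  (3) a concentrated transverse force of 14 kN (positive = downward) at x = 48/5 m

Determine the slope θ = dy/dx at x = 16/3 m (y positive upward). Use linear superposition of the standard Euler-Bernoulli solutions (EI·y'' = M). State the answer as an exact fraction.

θ(16/3) = -731/562500 rad

Load 1 — applied couple M₀=11 kN·m at a=32/5 m (b=L-a=48/5):
  θ_1 = M₀x/EI  [x≤a] = 11·(16/3)/200000 = 11/37500 rad
Load 2 — point force P=-4 kN at a=12 m (b=L-a=4):
  θ_2 = -Px(2a-x)/(2EI)  [x≤a] = -(-4)·(16/3)·(2·12-(16/3))/(2·200000) = 28/28125 rad
Load 3 — point force P=14 kN at a=48/5 m (b=L-a=32/5):
  θ_3 = -Px(2a-x)/(2EI)  [x≤a] = -14·(16/3)·(2·(48/5)-(16/3))/(2·200000) = -364/140625 rad
Superposition: θ = Σ θ_i = -731/562500 rad ≈ -0.001300 rad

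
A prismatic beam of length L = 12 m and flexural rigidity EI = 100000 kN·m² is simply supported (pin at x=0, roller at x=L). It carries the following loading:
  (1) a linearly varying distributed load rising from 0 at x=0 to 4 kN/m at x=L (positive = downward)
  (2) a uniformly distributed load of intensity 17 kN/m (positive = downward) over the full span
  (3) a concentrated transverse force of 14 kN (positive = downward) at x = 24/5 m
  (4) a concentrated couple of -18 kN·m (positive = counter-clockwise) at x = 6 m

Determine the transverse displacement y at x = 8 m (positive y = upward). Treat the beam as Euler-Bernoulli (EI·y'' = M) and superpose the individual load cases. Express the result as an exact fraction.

Load 1 — triangular load w₀=4 kN/m (0→w₀ over full span):
  y_1 = -w₀x(7L⁴-10L²x²+3x⁴)/(360LEI) = -4·8·(7·12⁴-10·12²·8²+3·8⁴)/(360·12·100000) = -136/28125 m
Load 2 — uniform load w=17 kN/m over full span:
  y_2 = -wx(L³-2Lx²+x³)/(24EI) = -17·8·(12³-2·12·8²+8³)/(24·100000) = -374/9375 m
Load 3 — point force P=14 kN at a=24/5 m (b=L-a=36/5):
  y_3 = -Pa(L-x)(2Lx-a²-x²)/(6LEI)  [x>a] = -14·(24/5)·(12-8)·(2·12·8-(24/5)²-8²)/(6·12·100000) = -4592/1171875 m
Load 4 — applied couple M₀=-18 kN·m at a=6 m (b=L-a=6):
  y_4 = (M₀x³/(6L)-M₀(x-a)²/2+C₁x)/EI  [x>a] with C₁=M₀(3b²-L²)/(6L)=9 = ((-18)·8³/(6·12)-(-18)·(8-6)²/2+9·8)/100000 = -1/5000 m
Superposition: y = Σ y_i = -1373833/28125000 m ≈ -0.048847 m

y(8) = -1373833/28125000 m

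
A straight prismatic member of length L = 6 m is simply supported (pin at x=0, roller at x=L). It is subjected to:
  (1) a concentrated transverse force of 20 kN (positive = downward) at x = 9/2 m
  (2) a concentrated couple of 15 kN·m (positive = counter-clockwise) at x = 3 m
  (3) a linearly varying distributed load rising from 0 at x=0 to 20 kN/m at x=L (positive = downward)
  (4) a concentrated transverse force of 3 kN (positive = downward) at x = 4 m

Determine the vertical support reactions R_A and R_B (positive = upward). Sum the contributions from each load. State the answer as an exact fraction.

Load 1 — point force P=20 kN at a=9/2 m (b=L-a=3/2):
  R_A = Pb/L = 20·(3/2)/6 = 5 kN
  R_B = Pa/L = 20·(9/2)/6 = 15 kN
Load 2 — applied couple M₀=15 kN·m at a=3 m (b=L-a=3):
  R_A = M₀/L = 15/6 = 5/2 kN
  R_B = -M₀/L = -15/6 = -5/2 kN
Load 3 — triangular load w₀=20 kN/m (0→w₀ over full span):
  R_A = w₀L/6 = 20·6/6 = 20 kN
  R_B = w₀L/3 = 20·6/3 = 40 kN
Load 4 — point force P=3 kN at a=4 m (b=L-a=2):
  R_A = Pb/L = 3·2/6 = 1 kN
  R_B = Pa/L = 3·4/6 = 2 kN
Superposition: R_A = 57/2 kN, R_B = 109/2 kN

R_A = 57/2 kN, R_B = 109/2 kN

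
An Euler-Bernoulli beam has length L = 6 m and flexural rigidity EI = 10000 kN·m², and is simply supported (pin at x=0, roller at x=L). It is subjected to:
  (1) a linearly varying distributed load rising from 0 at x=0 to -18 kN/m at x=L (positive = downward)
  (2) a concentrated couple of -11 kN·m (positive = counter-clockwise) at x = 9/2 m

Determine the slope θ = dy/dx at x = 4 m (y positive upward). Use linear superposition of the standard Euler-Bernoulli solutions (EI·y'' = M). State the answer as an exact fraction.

θ(4) = -10111/2400000 rad

Load 1 — triangular load w₀=-18 kN/m (0→w₀ over full span):
  θ_1 = -w₀(7L⁴-30L²x²+15x⁴)/(360LEI) = -(-18)·(7·6⁴-30·6²·4²+15·4⁴)/(360·6·10000) = -91/25000 rad
Load 2 — applied couple M₀=-11 kN·m at a=9/2 m (b=L-a=3/2):
  θ_2 = (M₀x²/(2L)+C₁)/EI  [x≤a] with C₁=M₀(3b²-L²)/(6L)=143/16 = ((-11)·4²/(2·6)+(143/16))/10000 = -11/19200 rad
Superposition: θ = Σ θ_i = -10111/2400000 rad ≈ -0.004213 rad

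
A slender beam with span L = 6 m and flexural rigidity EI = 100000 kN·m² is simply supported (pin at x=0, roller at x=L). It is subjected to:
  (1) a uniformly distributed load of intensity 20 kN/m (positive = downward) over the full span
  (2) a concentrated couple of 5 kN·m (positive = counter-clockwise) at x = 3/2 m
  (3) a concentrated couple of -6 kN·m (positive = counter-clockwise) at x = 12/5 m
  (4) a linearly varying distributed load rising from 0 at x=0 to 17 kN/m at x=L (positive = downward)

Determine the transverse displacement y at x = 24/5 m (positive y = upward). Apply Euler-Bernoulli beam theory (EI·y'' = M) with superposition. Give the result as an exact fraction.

Load 1 — uniform load w=20 kN/m over full span:
  y_1 = -wx(L³-2Lx²+x³)/(24EI) = -20·(24/5)·(6³-2·6·(24/5)²+(24/5)³)/(24·100000) = -783/390625 m
Load 2 — applied couple M₀=5 kN·m at a=3/2 m (b=L-a=9/2):
  y_2 = (M₀x³/(6L)-M₀(x-a)²/2+C₁x)/EI  [x>a] with C₁=M₀(3b²-L²)/(6L)=55/16 = (5·(24/5)³/(6·6)-5·((24/5)-(3/2))²/2+(55/16)·(24/5))/100000 = 927/20000000 m
Load 3 — applied couple M₀=-6 kN·m at a=12/5 m (b=L-a=18/5):
  y_3 = (M₀x³/(6L)-M₀(x-a)²/2+C₁x)/EI  [x>a] with C₁=M₀(3b²-L²)/(6L)=-12/25 = ((-6)·(24/5)³/(6·6)-(-6)·((24/5)-(12/5))²/2+(-12/25)·(24/5))/100000 = -27/781250 m
Load 4 — triangular load w₀=17 kN/m (0→w₀ over full span):
  y_4 = -w₀x(7L⁴-10L²x²+3x⁴)/(360LEI) = -17·(24/5)·(7·6⁴-10·6²·(24/5)²+3·(24/5)⁴)/(360·6·100000) = -174879/195312500 m
Superposition: y = Σ y_i = -36100881/12500000000 m ≈ -0.002888 m

y(24/5) = -36100881/12500000000 m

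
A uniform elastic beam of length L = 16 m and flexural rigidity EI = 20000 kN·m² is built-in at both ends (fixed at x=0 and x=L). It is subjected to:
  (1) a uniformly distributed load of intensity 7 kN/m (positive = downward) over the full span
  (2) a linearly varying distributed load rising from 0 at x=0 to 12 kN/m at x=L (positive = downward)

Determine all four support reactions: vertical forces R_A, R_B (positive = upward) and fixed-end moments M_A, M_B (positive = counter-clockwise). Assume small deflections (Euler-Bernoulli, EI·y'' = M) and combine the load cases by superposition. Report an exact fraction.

R_A = 424/5 kN, M_A = 3776/15 kN·m, R_B = 616/5 kN, M_B = -4544/15 kN·m

Load 1 — uniform load w=7 kN/m over full span:
  R_A = wL/2 = 7·16/2 = 56 kN
  M_A = wL²/12 = 7·16²/12 = 448/3 kN·m
  R_B = wL/2 = 7·16/2 = 56 kN
  M_B = -wL²/12 = -7·16²/12 = -448/3 kN·m
Load 2 — triangular load w₀=12 kN/m (0→w₀ over full span):
  R_A = 3w₀L/20 = 3·12·16/20 = 144/5 kN
  M_A = w₀L²/30 = 12·16²/30 = 512/5 kN·m
  R_B = 7w₀L/20 = 7·12·16/20 = 336/5 kN
  M_B = -w₀L²/20 = -12·16²/20 = -768/5 kN·m
Superposition: R_A = 424/5 kN, M_A = 3776/15 kN·m, R_B = 616/5 kN, M_B = -4544/15 kN·m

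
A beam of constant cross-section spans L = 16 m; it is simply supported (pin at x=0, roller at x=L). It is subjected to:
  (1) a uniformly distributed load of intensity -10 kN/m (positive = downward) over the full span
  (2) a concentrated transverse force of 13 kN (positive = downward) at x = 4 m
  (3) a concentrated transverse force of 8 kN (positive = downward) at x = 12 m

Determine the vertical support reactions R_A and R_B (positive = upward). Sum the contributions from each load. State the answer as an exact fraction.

Load 1 — uniform load w=-10 kN/m over full span:
  R_A = wL/2 = (-10)·16/2 = -80 kN
  R_B = wL/2 = (-10)·16/2 = -80 kN
Load 2 — point force P=13 kN at a=4 m (b=L-a=12):
  R_A = Pb/L = 13·12/16 = 39/4 kN
  R_B = Pa/L = 13·4/16 = 13/4 kN
Load 3 — point force P=8 kN at a=12 m (b=L-a=4):
  R_A = Pb/L = 8·4/16 = 2 kN
  R_B = Pa/L = 8·12/16 = 6 kN
Superposition: R_A = -273/4 kN, R_B = -283/4 kN

R_A = -273/4 kN, R_B = -283/4 kN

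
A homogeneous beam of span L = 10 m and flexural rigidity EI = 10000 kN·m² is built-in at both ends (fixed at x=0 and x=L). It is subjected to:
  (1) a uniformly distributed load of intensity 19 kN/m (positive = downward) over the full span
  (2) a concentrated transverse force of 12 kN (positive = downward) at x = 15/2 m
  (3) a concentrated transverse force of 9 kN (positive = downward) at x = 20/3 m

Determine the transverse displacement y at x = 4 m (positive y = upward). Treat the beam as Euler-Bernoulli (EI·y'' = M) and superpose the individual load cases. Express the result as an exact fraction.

Load 1 — uniform load w=19 kN/m over full span:
  y_1 = -wx²(L-x)²/(24EI) = -19·4²·(10-4)²/(24·10000) = -57/1250 m
Load 2 — point force P=12 kN at a=15/2 m (b=L-a=5/2):
  y_2 = -Pb²x²(3aL-(3a+b)x)/(6L³EI)  [x≤a] = -12·(5/2)²·4²·(3·(15/2)·10-(3·(15/2)+(5/2))·4)/(6·10³·10000) = -1/400 m
Load 3 — point force P=9 kN at a=20/3 m (b=L-a=10/3):
  y_3 = -Pb²x²(3aL-(3a+b)x)/(6L³EI)  [x≤a] = -9·(10/3)²·4²·(3·(20/3)·10-(3·(20/3)+(10/3))·4)/(6·10³·10000) = -16/5625 m
Superposition: y = Σ y_i = -917/18000 m ≈ -0.050944 m

y(4) = -917/18000 m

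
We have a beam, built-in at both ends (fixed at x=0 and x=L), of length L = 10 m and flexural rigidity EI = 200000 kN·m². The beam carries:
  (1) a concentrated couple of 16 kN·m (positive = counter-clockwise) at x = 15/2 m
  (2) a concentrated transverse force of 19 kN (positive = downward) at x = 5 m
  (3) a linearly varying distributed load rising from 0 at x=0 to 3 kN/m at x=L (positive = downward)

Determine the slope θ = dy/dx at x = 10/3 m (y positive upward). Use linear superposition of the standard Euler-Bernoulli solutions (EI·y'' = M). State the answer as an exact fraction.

θ(10/3) = -1391/6480000 rad

Load 1 — applied couple M₀=16 kN·m at a=15/2 m (b=L-a=5/2):
  θ_1 = (R_Ax²/2 - M_Ax)/EI  [x≤a] with R_A=9/5, M_A=5 = ((9/5)·(10/3)²/2 - 5·(10/3))/200000 = -1/30000 rad
Load 2 — point force P=19 kN at a=5 m (b=L-a=5):
  θ_2 = -Pb²x(2aL-(3a+b)x)/(2L³EI)  [x≤a] = -19·5²·(10/3)·(2·5·10-(3·5+5)·(10/3))/(2·10³·200000) = -19/144000 rad
Load 3 — triangular load w₀=3 kN/m (0→w₀ over full span):
  θ_3 = -w₀(2x(L-x)(L-2x)(x+2L)+x²(L-x)²)/(120LEI) = -3·(2·(10/3)·(10-(10/3))·(10-2·(10/3))·((10/3)+2·10)+(10/3)²·(10-(10/3))²)/(120·10·200000) = -1/20250 rad
Superposition: θ = Σ θ_i = -1391/6480000 rad ≈ -0.000215 rad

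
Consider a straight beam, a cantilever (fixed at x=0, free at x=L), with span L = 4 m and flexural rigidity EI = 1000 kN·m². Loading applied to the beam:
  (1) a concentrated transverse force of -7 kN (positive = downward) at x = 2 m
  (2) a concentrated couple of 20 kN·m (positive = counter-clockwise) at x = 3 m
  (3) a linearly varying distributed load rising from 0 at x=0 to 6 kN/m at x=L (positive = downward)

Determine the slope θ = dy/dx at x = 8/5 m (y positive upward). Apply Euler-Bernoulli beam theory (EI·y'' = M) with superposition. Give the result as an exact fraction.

Load 1 — point force P=-7 kN at a=2 m (b=L-a=2):
  θ_1 = -Px(2a-x)/(2EI)  [x≤a] = -(-7)·(8/5)·(2·2-(8/5))/(2·1000) = 42/3125 rad
Load 2 — applied couple M₀=20 kN·m at a=3 m (b=L-a=1):
  θ_2 = M₀x/EI  [x≤a] = 20·(8/5)/1000 = 4/125 rad
Load 3 — triangular load w₀=6 kN/m (0→w₀ over full span):
  θ_3 = (w₀Lx²/4-w₀L²x/3-w₀x⁴/(24L))/EI = (6·4·(8/5)²/4-6·4²·(8/5)/3-6·(8/5)⁴/(24·4))/1000 = -2832/78125 rad
Superposition: θ = Σ θ_i = 718/78125 rad ≈ 0.009190 rad

θ(8/5) = 718/78125 rad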